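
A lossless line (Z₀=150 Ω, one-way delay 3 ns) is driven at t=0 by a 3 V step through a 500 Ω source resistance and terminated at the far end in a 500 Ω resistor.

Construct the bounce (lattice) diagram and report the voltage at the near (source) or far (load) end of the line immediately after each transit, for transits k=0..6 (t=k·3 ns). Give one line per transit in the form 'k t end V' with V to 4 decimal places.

0 0 source 0.6923
1 3 load 1.0651
2 6 source 1.2658
3 9 load 1.3739
4 12 source 1.4321
5 15 load 1.4634
6 18 source 1.4803

Γ_L=0.538462, Γ_S=0.538462; launch V₁=3·150/650=0.692308
k=0 src: V=0.6923
k=1 load: inc=0.692308, refl=0.692308·0.538462=0.3728; V=0.000000+0.692308+0.372781=1.0651
k=2 src: inc=0.372781, refl=0.372781·0.538462=0.2007; V=0.692308+0.372781+0.200728=1.2658
k=3 load: inc=0.200728, refl=0.200728·0.538462=0.1081; V=1.065089+0.200728+0.108084=1.3739
k=4 src: inc=0.108084, refl=0.108084·0.538462=0.0582; V=1.265817+0.108084+0.058199=1.4321
k=5 load: inc=0.058199, refl=0.058199·0.538462=0.0313; V=1.373901+0.058199+0.031338=1.4634
k=6 src: inc=0.031338, refl=0.031338·0.538462=0.0169; V=1.432101+0.031338+0.016874=1.4803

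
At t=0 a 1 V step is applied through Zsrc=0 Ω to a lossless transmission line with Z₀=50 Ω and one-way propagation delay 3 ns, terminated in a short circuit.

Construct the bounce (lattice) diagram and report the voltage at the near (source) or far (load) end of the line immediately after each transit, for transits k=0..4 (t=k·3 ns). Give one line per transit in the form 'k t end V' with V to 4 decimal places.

0 0 source 1.0000
1 3 load 0.0000
2 6 source 1.0000
3 9 load 0.0000
4 12 source 1.0000

Γ_L=-1.000000, Γ_S=-1.000000; launch V₁=1·50/50=1.000000
k=0 src: V=1.0000
k=1 load: inc=1.000000, refl=1.000000·-1.000000=-1.0000; V=0.000000+1.000000+-1.000000=0.0000
k=2 src: inc=-1.000000, refl=-1.000000·-1.000000=1.0000; V=1.000000+-1.000000+1.000000=1.0000
k=3 load: inc=1.000000, refl=1.000000·-1.000000=-1.0000; V=0.000000+1.000000+-1.000000=0.0000
k=4 src: inc=-1.000000, refl=-1.000000·-1.000000=1.0000; V=1.000000+-1.000000+1.000000=1.0000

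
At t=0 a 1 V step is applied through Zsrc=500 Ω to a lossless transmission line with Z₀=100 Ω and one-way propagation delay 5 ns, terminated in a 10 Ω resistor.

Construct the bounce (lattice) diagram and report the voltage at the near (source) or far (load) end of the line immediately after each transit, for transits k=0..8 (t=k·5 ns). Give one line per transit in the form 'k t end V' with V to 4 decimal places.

Γ_L=-0.818182, Γ_S=0.666667; launch V₁=1·100/600=0.166667
k=0 src: V=0.1667
k=1 load: inc=0.166667, refl=0.166667·-0.818182=-0.1364; V=0.000000+0.166667+-0.136364=0.0303
k=2 src: inc=-0.136364, refl=-0.136364·0.666667=-0.0909; V=0.166667+-0.136364+-0.090909=-0.0606
k=3 load: inc=-0.090909, refl=-0.090909·-0.818182=0.0744; V=0.030303+-0.090909+0.074380=0.0138
k=4 src: inc=0.074380, refl=0.074380·0.666667=0.0496; V=-0.060606+0.074380+0.049587=0.0634
k=5 load: inc=0.049587, refl=0.049587·-0.818182=-0.0406; V=0.013774+0.049587+-0.040571=0.0228
k=6 src: inc=-0.040571, refl=-0.040571·0.666667=-0.0270; V=0.063361+-0.040571+-0.027047=-0.0043
k=7 load: inc=-0.027047, refl=-0.027047·-0.818182=0.0221; V=0.022790+-0.027047+0.022130=0.0179
k=8 src: inc=0.022130, refl=0.022130·0.666667=0.0148; V=-0.004257+0.022130+0.014753=0.0326

0 0 source 0.1667
1 5 load 0.0303
2 10 source -0.0606
3 15 load 0.0138
4 20 source 0.0634
5 25 load 0.0228
6 30 source -0.0043
7 35 load 0.0179
8 40 source 0.0326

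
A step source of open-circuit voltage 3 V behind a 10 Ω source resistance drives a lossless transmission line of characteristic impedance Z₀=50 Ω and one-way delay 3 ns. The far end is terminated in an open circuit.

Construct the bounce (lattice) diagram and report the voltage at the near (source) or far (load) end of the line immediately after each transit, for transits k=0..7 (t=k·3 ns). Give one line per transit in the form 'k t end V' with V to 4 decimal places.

Γ_L=1.000000, Γ_S=-0.666667; launch V₁=3·50/60=2.500000
k=0 src: V=2.5000
k=1 load: inc=2.500000, refl=2.500000·1.000000=2.5000; V=0.000000+2.500000+2.500000=5.0000
k=2 src: inc=2.500000, refl=2.500000·-0.666667=-1.6667; V=2.500000+2.500000+-1.666667=3.3333
k=3 load: inc=-1.666667, refl=-1.666667·1.000000=-1.6667; V=5.000000+-1.666667+-1.666667=1.6667
k=4 src: inc=-1.666667, refl=-1.666667·-0.666667=1.1111; V=3.333333+-1.666667+1.111111=2.7778
k=5 load: inc=1.111111, refl=1.111111·1.000000=1.1111; V=1.666667+1.111111+1.111111=3.8889
k=6 src: inc=1.111111, refl=1.111111·-0.666667=-0.7407; V=2.777778+1.111111+-0.740741=3.1481
k=7 load: inc=-0.740741, refl=-0.740741·1.000000=-0.7407; V=3.888889+-0.740741+-0.740741=2.4074

0 0 source 2.5000
1 3 load 5.0000
2 6 source 3.3333
3 9 load 1.6667
4 12 source 2.7778
5 15 load 3.8889
6 18 source 3.1481
7 21 load 2.4074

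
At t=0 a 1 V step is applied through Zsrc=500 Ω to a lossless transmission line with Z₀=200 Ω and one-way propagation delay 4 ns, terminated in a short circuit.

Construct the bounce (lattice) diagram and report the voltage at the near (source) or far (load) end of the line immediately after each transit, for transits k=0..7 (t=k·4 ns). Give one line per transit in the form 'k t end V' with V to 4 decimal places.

0 0 source 0.2857
1 4 load 0.0000
2 8 source -0.1224
3 12 load 0.0000
4 16 source 0.0525
5 20 load 0.0000
6 24 source -0.0225
7 28 load 0.0000

Γ_L=-1.000000, Γ_S=0.428571; launch V₁=1·200/700=0.285714
k=0 src: V=0.2857
k=1 load: inc=0.285714, refl=0.285714·-1.000000=-0.2857; V=0.000000+0.285714+-0.285714=0.0000
k=2 src: inc=-0.285714, refl=-0.285714·0.428571=-0.1224; V=0.285714+-0.285714+-0.122449=-0.1224
k=3 load: inc=-0.122449, refl=-0.122449·-1.000000=0.1224; V=0.000000+-0.122449+0.122449=0.0000
k=4 src: inc=0.122449, refl=0.122449·0.428571=0.0525; V=-0.122449+0.122449+0.052478=0.0525
k=5 load: inc=0.052478, refl=0.052478·-1.000000=-0.0525; V=0.000000+0.052478+-0.052478=0.0000
k=6 src: inc=-0.052478, refl=-0.052478·0.428571=-0.0225; V=0.052478+-0.052478+-0.022491=-0.0225
k=7 load: inc=-0.022491, refl=-0.022491·-1.000000=0.0225; V=0.000000+-0.022491+0.022491=0.0000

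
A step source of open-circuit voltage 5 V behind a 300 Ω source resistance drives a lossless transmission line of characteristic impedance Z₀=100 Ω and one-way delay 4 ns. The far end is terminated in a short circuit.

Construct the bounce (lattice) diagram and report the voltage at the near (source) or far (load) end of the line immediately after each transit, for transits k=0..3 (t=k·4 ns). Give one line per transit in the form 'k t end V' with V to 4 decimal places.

Γ_L=-1.000000, Γ_S=0.500000; launch V₁=5·100/400=1.250000
k=0 src: V=1.2500
k=1 load: inc=1.250000, refl=1.250000·-1.000000=-1.2500; V=0.000000+1.250000+-1.250000=0.0000
k=2 src: inc=-1.250000, refl=-1.250000·0.500000=-0.6250; V=1.250000+-1.250000+-0.625000=-0.6250
k=3 load: inc=-0.625000, refl=-0.625000·-1.000000=0.6250; V=0.000000+-0.625000+0.625000=0.0000

0 0 source 1.2500
1 4 load 0.0000
2 8 source -0.6250
3 12 load 0.0000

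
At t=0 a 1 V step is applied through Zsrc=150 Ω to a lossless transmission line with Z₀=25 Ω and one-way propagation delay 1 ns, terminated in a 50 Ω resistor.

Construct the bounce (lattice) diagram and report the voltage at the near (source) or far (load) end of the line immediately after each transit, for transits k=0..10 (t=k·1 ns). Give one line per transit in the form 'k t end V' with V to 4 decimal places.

0 0 source 0.1429
1 1 load 0.1905
2 2 source 0.2245
3 3 load 0.2358
4 4 source 0.2439
5 5 load 0.2466
6 6 source 0.2486
7 7 load 0.2492
8 8 source 0.2497
9 9 load 0.2498
10 10 source 0.2499

Γ_L=0.333333, Γ_S=0.714286; launch V₁=1·25/175=0.142857
k=0 src: V=0.1429
k=1 load: inc=0.142857, refl=0.142857·0.333333=0.0476; V=0.000000+0.142857+0.047619=0.1905
k=2 src: inc=0.047619, refl=0.047619·0.714286=0.0340; V=0.142857+0.047619+0.034014=0.2245
k=3 load: inc=0.034014, refl=0.034014·0.333333=0.0113; V=0.190476+0.034014+0.011338=0.2358
k=4 src: inc=0.011338, refl=0.011338·0.714286=0.0081; V=0.224490+0.011338+0.008098=0.2439
k=5 load: inc=0.008098, refl=0.008098·0.333333=0.0027; V=0.235828+0.008098+0.002699=0.2466
k=6 src: inc=0.002699, refl=0.002699·0.714286=0.0019; V=0.243926+0.002699+0.001928=0.2486
k=7 load: inc=0.001928, refl=0.001928·0.333333=0.0006; V=0.246626+0.001928+0.000643=0.2492
k=8 src: inc=0.000643, refl=0.000643·0.714286=0.0005; V=0.248554+0.000643+0.000459=0.2497
k=9 load: inc=0.000459, refl=0.000459·0.333333=0.0002; V=0.249197+0.000459+0.000153=0.2498
k=10 src: inc=0.000153, refl=0.000153·0.714286=0.0001; V=0.249656+0.000153+0.000109=0.2499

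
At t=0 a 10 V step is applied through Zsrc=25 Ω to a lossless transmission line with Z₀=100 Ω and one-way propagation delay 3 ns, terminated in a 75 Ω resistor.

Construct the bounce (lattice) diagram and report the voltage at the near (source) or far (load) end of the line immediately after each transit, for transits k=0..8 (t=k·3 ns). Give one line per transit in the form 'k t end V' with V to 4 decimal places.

0 0 source 8.0000
1 3 load 6.8571
2 6 source 7.5429
3 9 load 7.4449
4 12 source 7.5037
5 15 load 7.4953
6 18 source 7.5003
7 21 load 7.4996
8 24 source 7.5000

Γ_L=-0.142857, Γ_S=-0.600000; launch V₁=10·100/125=8.000000
k=0 src: V=8.0000
k=1 load: inc=8.000000, refl=8.000000·-0.142857=-1.1429; V=0.000000+8.000000+-1.142857=6.8571
k=2 src: inc=-1.142857, refl=-1.142857·-0.600000=0.6857; V=8.000000+-1.142857+0.685714=7.5429
k=3 load: inc=0.685714, refl=0.685714·-0.142857=-0.0980; V=6.857143+0.685714+-0.097959=7.4449
k=4 src: inc=-0.097959, refl=-0.097959·-0.600000=0.0588; V=7.542857+-0.097959+0.058776=7.5037
k=5 load: inc=0.058776, refl=0.058776·-0.142857=-0.0084; V=7.444898+0.058776+-0.008397=7.4953
k=6 src: inc=-0.008397, refl=-0.008397·-0.600000=0.0050; V=7.503673+-0.008397+0.005038=7.5003
k=7 load: inc=0.005038, refl=0.005038·-0.142857=-0.0007; V=7.495277+0.005038+-0.000720=7.4996
k=8 src: inc=-0.000720, refl=-0.000720·-0.600000=0.0004; V=7.500315+-0.000720+0.000432=7.5000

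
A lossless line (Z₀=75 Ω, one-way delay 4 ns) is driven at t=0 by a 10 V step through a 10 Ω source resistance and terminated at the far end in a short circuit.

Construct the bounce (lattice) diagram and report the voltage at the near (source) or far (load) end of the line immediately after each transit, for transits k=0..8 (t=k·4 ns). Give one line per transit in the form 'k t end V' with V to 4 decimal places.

0 0 source 8.8235
1 4 load 0.0000
2 8 source 6.7474
3 12 load 0.0000
4 16 source 5.1598
5 20 load 0.0000
6 24 source 3.9457
7 28 load 0.0000
8 32 source 3.0173

Γ_L=-1.000000, Γ_S=-0.764706; launch V₁=10·75/85=8.823529
k=0 src: V=8.8235
k=1 load: inc=8.823529, refl=8.823529·-1.000000=-8.8235; V=0.000000+8.823529+-8.823529=0.0000
k=2 src: inc=-8.823529, refl=-8.823529·-0.764706=6.7474; V=8.823529+-8.823529+6.747405=6.7474
k=3 load: inc=6.747405, refl=6.747405·-1.000000=-6.7474; V=0.000000+6.747405+-6.747405=0.0000
k=4 src: inc=-6.747405, refl=-6.747405·-0.764706=5.1598; V=6.747405+-6.747405+5.159780=5.1598
k=5 load: inc=5.159780, refl=5.159780·-1.000000=-5.1598; V=0.000000+5.159780+-5.159780=0.0000
k=6 src: inc=-5.159780, refl=-5.159780·-0.764706=3.9457; V=5.159780+-5.159780+3.945714=3.9457
k=7 load: inc=3.945714, refl=3.945714·-1.000000=-3.9457; V=0.000000+3.945714+-3.945714=0.0000
k=8 src: inc=-3.945714, refl=-3.945714·-0.764706=3.0173; V=3.945714+-3.945714+3.017311=3.0173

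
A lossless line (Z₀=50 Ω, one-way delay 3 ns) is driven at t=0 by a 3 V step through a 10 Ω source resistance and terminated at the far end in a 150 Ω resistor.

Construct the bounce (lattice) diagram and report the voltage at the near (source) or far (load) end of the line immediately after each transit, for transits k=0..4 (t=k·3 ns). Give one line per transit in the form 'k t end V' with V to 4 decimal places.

0 0 source 2.5000
1 3 load 3.7500
2 6 source 2.9167
3 9 load 2.5000
4 12 source 2.7778

Γ_L=0.500000, Γ_S=-0.666667; launch V₁=3·50/60=2.500000
k=0 src: V=2.5000
k=1 load: inc=2.500000, refl=2.500000·0.500000=1.2500; V=0.000000+2.500000+1.250000=3.7500
k=2 src: inc=1.250000, refl=1.250000·-0.666667=-0.8333; V=2.500000+1.250000+-0.833333=2.9167
k=3 load: inc=-0.833333, refl=-0.833333·0.500000=-0.4167; V=3.750000+-0.833333+-0.416667=2.5000
k=4 src: inc=-0.416667, refl=-0.416667·-0.666667=0.2778; V=2.916667+-0.416667+0.277778=2.7778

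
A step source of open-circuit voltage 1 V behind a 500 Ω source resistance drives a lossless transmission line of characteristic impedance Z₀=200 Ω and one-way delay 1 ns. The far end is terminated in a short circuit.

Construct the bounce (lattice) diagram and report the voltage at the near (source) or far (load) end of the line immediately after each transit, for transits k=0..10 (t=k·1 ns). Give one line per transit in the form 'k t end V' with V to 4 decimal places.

0 0 source 0.2857
1 1 load 0.0000
2 2 source -0.1224
3 3 load 0.0000
4 4 source 0.0525
5 5 load 0.0000
6 6 source -0.0225
7 7 load 0.0000
8 8 source 0.0096
9 9 load 0.0000
10 10 source -0.0041

Γ_L=-1.000000, Γ_S=0.428571; launch V₁=1·200/700=0.285714
k=0 src: V=0.2857
k=1 load: inc=0.285714, refl=0.285714·-1.000000=-0.2857; V=0.000000+0.285714+-0.285714=0.0000
k=2 src: inc=-0.285714, refl=-0.285714·0.428571=-0.1224; V=0.285714+-0.285714+-0.122449=-0.1224
k=3 load: inc=-0.122449, refl=-0.122449·-1.000000=0.1224; V=0.000000+-0.122449+0.122449=0.0000
k=4 src: inc=0.122449, refl=0.122449·0.428571=0.0525; V=-0.122449+0.122449+0.052478=0.0525
k=5 load: inc=0.052478, refl=0.052478·-1.000000=-0.0525; V=0.000000+0.052478+-0.052478=0.0000
k=6 src: inc=-0.052478, refl=-0.052478·0.428571=-0.0225; V=0.052478+-0.052478+-0.022491=-0.0225
k=7 load: inc=-0.022491, refl=-0.022491·-1.000000=0.0225; V=0.000000+-0.022491+0.022491=0.0000
k=8 src: inc=0.022491, refl=0.022491·0.428571=0.0096; V=-0.022491+0.022491+0.009639=0.0096
k=9 load: inc=0.009639, refl=0.009639·-1.000000=-0.0096; V=0.000000+0.009639+-0.009639=0.0000
k=10 src: inc=-0.009639, refl=-0.009639·0.428571=-0.0041; V=0.009639+-0.009639+-0.004131=-0.0041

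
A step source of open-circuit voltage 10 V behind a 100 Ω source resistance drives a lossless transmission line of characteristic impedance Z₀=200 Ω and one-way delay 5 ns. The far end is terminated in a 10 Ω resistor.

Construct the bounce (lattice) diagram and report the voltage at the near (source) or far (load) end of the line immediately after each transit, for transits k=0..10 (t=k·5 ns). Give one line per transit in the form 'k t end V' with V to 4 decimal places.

Γ_L=-0.904762, Γ_S=-0.333333; launch V₁=10·200/300=6.666667
k=0 src: V=6.6667
k=1 load: inc=6.666667, refl=6.666667·-0.904762=-6.0317; V=0.000000+6.666667+-6.031746=0.6349
k=2 src: inc=-6.031746, refl=-6.031746·-0.333333=2.0106; V=6.666667+-6.031746+2.010582=2.6455
k=3 load: inc=2.010582, refl=2.010582·-0.904762=-1.8191; V=0.634921+2.010582+-1.819098=0.8264
k=4 src: inc=-1.819098, refl=-1.819098·-0.333333=0.6064; V=2.645503+-1.819098+0.606366=1.4328
k=5 load: inc=0.606366, refl=0.606366·-0.904762=-0.5486; V=0.826405+0.606366+-0.548617=0.8842
k=6 src: inc=-0.548617, refl=-0.548617·-0.333333=0.1829; V=1.432771+-0.548617+0.182872=1.0670
k=7 load: inc=0.182872, refl=0.182872·-0.904762=-0.1655; V=0.884154+0.182872+-0.165456=0.9016
k=8 src: inc=-0.165456, refl=-0.165456·-0.333333=0.0552; V=1.067026+-0.165456+0.055152=0.9567
k=9 load: inc=0.055152, refl=0.055152·-0.904762=-0.0499; V=0.901570+0.055152+-0.049899=0.9068
k=10 src: inc=-0.049899, refl=-0.049899·-0.333333=0.0166; V=0.956722+-0.049899+0.016633=0.9235

0 0 source 6.6667
1 5 load 0.6349
2 10 source 2.6455
3 15 load 0.8264
4 20 source 1.4328
5 25 load 0.8842
6 30 source 1.0670
7 35 load 0.9016
8 40 source 0.9567
9 45 load 0.9068
10 50 source 0.9235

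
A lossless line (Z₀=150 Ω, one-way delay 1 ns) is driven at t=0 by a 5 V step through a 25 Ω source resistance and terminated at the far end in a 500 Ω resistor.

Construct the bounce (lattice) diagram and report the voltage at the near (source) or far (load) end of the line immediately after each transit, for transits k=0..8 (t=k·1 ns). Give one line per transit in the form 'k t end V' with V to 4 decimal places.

0 0 source 4.2857
1 1 load 6.5934
2 2 source 4.9451
3 3 load 4.0575
4 4 source 4.6915
5 5 load 5.0328
6 6 source 4.7890
7 7 load 4.6577
8 8 source 4.7515

Γ_L=0.538462, Γ_S=-0.714286; launch V₁=5·150/175=4.285714
k=0 src: V=4.2857
k=1 load: inc=4.285714, refl=4.285714·0.538462=2.3077; V=0.000000+4.285714+2.307692=6.5934
k=2 src: inc=2.307692, refl=2.307692·-0.714286=-1.6484; V=4.285714+2.307692+-1.648352=4.9451
k=3 load: inc=-1.648352, refl=-1.648352·0.538462=-0.8876; V=6.593407+-1.648352+-0.887574=4.0575
k=4 src: inc=-0.887574, refl=-0.887574·-0.714286=0.6340; V=4.945055+-0.887574+0.633981=4.6915
k=5 load: inc=0.633981, refl=0.633981·0.538462=0.3414; V=4.057481+0.633981+0.341375=5.0328
k=6 src: inc=0.341375, refl=0.341375·-0.714286=-0.2438; V=4.691462+0.341375+-0.243839=4.7890
k=7 load: inc=-0.243839, refl=-0.243839·0.538462=-0.1313; V=5.032837+-0.243839+-0.131298=4.6577
k=8 src: inc=-0.131298, refl=-0.131298·-0.714286=0.0938; V=4.788998+-0.131298+0.093784=4.7515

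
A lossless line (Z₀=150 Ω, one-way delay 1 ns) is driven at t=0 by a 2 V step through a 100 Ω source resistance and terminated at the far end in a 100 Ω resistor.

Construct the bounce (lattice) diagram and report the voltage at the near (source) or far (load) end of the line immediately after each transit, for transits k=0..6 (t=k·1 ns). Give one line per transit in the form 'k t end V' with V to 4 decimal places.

0 0 source 1.2000
1 1 load 0.9600
2 2 source 1.0080
3 3 load 0.9984
4 4 source 1.0003
5 5 load 0.9999
6 6 source 1.0000

Γ_L=-0.200000, Γ_S=-0.200000; launch V₁=2·150/250=1.200000
k=0 src: V=1.2000
k=1 load: inc=1.200000, refl=1.200000·-0.200000=-0.2400; V=0.000000+1.200000+-0.240000=0.9600
k=2 src: inc=-0.240000, refl=-0.240000·-0.200000=0.0480; V=1.200000+-0.240000+0.048000=1.0080
k=3 load: inc=0.048000, refl=0.048000·-0.200000=-0.0096; V=0.960000+0.048000+-0.009600=0.9984
k=4 src: inc=-0.009600, refl=-0.009600·-0.200000=0.0019; V=1.008000+-0.009600+0.001920=1.0003
k=5 load: inc=0.001920, refl=0.001920·-0.200000=-0.0004; V=0.998400+0.001920+-0.000384=0.9999
k=6 src: inc=-0.000384, refl=-0.000384·-0.200000=0.0001; V=1.000320+-0.000384+0.000077=1.0000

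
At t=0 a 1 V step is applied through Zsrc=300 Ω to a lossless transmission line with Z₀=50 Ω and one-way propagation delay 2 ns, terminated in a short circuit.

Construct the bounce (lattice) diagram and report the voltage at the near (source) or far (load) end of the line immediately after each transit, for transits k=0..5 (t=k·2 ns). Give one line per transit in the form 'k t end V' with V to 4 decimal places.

0 0 source 0.1429
1 2 load 0.0000
2 4 source -0.1020
3 6 load 0.0000
4 8 source 0.0729
5 10 load 0.0000

Γ_L=-1.000000, Γ_S=0.714286; launch V₁=1·50/350=0.142857
k=0 src: V=0.1429
k=1 load: inc=0.142857, refl=0.142857·-1.000000=-0.1429; V=0.000000+0.142857+-0.142857=0.0000
k=2 src: inc=-0.142857, refl=-0.142857·0.714286=-0.1020; V=0.142857+-0.142857+-0.102041=-0.1020
k=3 load: inc=-0.102041, refl=-0.102041·-1.000000=0.1020; V=0.000000+-0.102041+0.102041=0.0000
k=4 src: inc=0.102041, refl=0.102041·0.714286=0.0729; V=-0.102041+0.102041+0.072886=0.0729
k=5 load: inc=0.072886, refl=0.072886·-1.000000=-0.0729; V=0.000000+0.072886+-0.072886=0.0000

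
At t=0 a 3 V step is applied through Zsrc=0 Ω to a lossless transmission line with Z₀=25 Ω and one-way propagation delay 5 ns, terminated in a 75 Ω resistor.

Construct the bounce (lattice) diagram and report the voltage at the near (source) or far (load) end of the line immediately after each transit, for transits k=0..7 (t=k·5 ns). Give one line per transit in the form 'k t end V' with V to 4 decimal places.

0 0 source 3.0000
1 5 load 4.5000
2 10 source 3.0000
3 15 load 2.2500
4 20 source 3.0000
5 25 load 3.3750
6 30 source 3.0000
7 35 load 2.8125

Γ_L=0.500000, Γ_S=-1.000000; launch V₁=3·25/25=3.000000
k=0 src: V=3.0000
k=1 load: inc=3.000000, refl=3.000000·0.500000=1.5000; V=0.000000+3.000000+1.500000=4.5000
k=2 src: inc=1.500000, refl=1.500000·-1.000000=-1.5000; V=3.000000+1.500000+-1.500000=3.0000
k=3 load: inc=-1.500000, refl=-1.500000·0.500000=-0.7500; V=4.500000+-1.500000+-0.750000=2.2500
k=4 src: inc=-0.750000, refl=-0.750000·-1.000000=0.7500; V=3.000000+-0.750000+0.750000=3.0000
k=5 load: inc=0.750000, refl=0.750000·0.500000=0.3750; V=2.250000+0.750000+0.375000=3.3750
k=6 src: inc=0.375000, refl=0.375000·-1.000000=-0.3750; V=3.000000+0.375000+-0.375000=3.0000
k=7 load: inc=-0.375000, refl=-0.375000·0.500000=-0.1875; V=3.375000+-0.375000+-0.187500=2.8125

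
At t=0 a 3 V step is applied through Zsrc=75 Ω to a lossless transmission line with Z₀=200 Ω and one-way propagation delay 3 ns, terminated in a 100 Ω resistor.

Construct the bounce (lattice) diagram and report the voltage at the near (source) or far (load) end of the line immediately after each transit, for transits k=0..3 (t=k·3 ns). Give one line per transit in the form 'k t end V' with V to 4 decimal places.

0 0 source 2.1818
1 3 load 1.4545
2 6 source 1.7851
3 9 load 1.6749

Γ_L=-0.333333, Γ_S=-0.454545; launch V₁=3·200/275=2.181818
k=0 src: V=2.1818
k=1 load: inc=2.181818, refl=2.181818·-0.333333=-0.7273; V=0.000000+2.181818+-0.727273=1.4545
k=2 src: inc=-0.727273, refl=-0.727273·-0.454545=0.3306; V=2.181818+-0.727273+0.330579=1.7851
k=3 load: inc=0.330579, refl=0.330579·-0.333333=-0.1102; V=1.454545+0.330579+-0.110193=1.6749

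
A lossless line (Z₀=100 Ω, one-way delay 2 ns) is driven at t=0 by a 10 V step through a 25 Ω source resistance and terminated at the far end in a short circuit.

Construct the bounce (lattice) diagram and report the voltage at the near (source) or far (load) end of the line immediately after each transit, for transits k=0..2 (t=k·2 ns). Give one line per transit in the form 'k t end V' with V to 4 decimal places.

0 0 source 8.0000
1 2 load 0.0000
2 4 source 4.8000

Γ_L=-1.000000, Γ_S=-0.600000; launch V₁=10·100/125=8.000000
k=0 src: V=8.0000
k=1 load: inc=8.000000, refl=8.000000·-1.000000=-8.0000; V=0.000000+8.000000+-8.000000=0.0000
k=2 src: inc=-8.000000, refl=-8.000000·-0.600000=4.8000; V=8.000000+-8.000000+4.800000=4.8000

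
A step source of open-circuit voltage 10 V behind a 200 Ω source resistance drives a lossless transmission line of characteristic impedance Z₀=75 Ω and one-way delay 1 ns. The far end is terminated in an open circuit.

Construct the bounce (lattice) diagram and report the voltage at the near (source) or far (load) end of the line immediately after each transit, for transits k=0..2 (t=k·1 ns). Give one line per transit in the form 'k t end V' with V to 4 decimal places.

Γ_L=1.000000, Γ_S=0.454545; launch V₁=10·75/275=2.727273
k=0 src: V=2.7273
k=1 load: inc=2.727273, refl=2.727273·1.000000=2.7273; V=0.000000+2.727273+2.727273=5.4545
k=2 src: inc=2.727273, refl=2.727273·0.454545=1.2397; V=2.727273+2.727273+1.239669=6.6942

0 0 source 2.7273
1 1 load 5.4545
2 2 source 6.6942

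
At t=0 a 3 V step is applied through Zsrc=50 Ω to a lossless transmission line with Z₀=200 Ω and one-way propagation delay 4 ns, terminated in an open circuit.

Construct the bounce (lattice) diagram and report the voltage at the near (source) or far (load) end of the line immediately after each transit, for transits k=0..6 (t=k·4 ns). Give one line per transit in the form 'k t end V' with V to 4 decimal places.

0 0 source 2.4000
1 4 load 4.8000
2 8 source 3.3600
3 12 load 1.9200
4 16 source 2.7840
5 20 load 3.6480
6 24 source 3.1296

Γ_L=1.000000, Γ_S=-0.600000; launch V₁=3·200/250=2.400000
k=0 src: V=2.4000
k=1 load: inc=2.400000, refl=2.400000·1.000000=2.4000; V=0.000000+2.400000+2.400000=4.8000
k=2 src: inc=2.400000, refl=2.400000·-0.600000=-1.4400; V=2.400000+2.400000+-1.440000=3.3600
k=3 load: inc=-1.440000, refl=-1.440000·1.000000=-1.4400; V=4.800000+-1.440000+-1.440000=1.9200
k=4 src: inc=-1.440000, refl=-1.440000·-0.600000=0.8640; V=3.360000+-1.440000+0.864000=2.7840
k=5 load: inc=0.864000, refl=0.864000·1.000000=0.8640; V=1.920000+0.864000+0.864000=3.6480
k=6 src: inc=0.864000, refl=0.864000·-0.600000=-0.5184; V=2.784000+0.864000+-0.518400=3.1296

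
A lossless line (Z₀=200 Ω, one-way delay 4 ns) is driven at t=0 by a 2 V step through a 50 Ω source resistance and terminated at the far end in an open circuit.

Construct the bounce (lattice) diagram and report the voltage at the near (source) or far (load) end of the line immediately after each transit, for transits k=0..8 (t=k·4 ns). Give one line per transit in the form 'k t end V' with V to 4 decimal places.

0 0 source 1.6000
1 4 load 3.2000
2 8 source 2.2400
3 12 load 1.2800
4 16 source 1.8560
5 20 load 2.4320
6 24 source 2.0864
7 28 load 1.7408
8 32 source 1.9482

Γ_L=1.000000, Γ_S=-0.600000; launch V₁=2·200/250=1.600000
k=0 src: V=1.6000
k=1 load: inc=1.600000, refl=1.600000·1.000000=1.6000; V=0.000000+1.600000+1.600000=3.2000
k=2 src: inc=1.600000, refl=1.600000·-0.600000=-0.9600; V=1.600000+1.600000+-0.960000=2.2400
k=3 load: inc=-0.960000, refl=-0.960000·1.000000=-0.9600; V=3.200000+-0.960000+-0.960000=1.2800
k=4 src: inc=-0.960000, refl=-0.960000·-0.600000=0.5760; V=2.240000+-0.960000+0.576000=1.8560
k=5 load: inc=0.576000, refl=0.576000·1.000000=0.5760; V=1.280000+0.576000+0.576000=2.4320
k=6 src: inc=0.576000, refl=0.576000·-0.600000=-0.3456; V=1.856000+0.576000+-0.345600=2.0864
k=7 load: inc=-0.345600, refl=-0.345600·1.000000=-0.3456; V=2.432000+-0.345600+-0.345600=1.7408
k=8 src: inc=-0.345600, refl=-0.345600·-0.600000=0.2074; V=2.086400+-0.345600+0.207360=1.9482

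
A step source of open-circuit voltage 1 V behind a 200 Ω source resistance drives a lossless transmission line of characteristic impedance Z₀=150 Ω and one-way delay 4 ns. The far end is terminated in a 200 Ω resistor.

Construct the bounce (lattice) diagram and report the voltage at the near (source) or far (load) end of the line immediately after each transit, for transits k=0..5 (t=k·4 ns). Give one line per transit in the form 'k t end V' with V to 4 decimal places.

0 0 source 0.4286
1 4 load 0.4898
2 8 source 0.4985
3 12 load 0.4998
4 16 source 0.5000
5 20 load 0.5000

Γ_L=0.142857, Γ_S=0.142857; launch V₁=1·150/350=0.428571
k=0 src: V=0.4286
k=1 load: inc=0.428571, refl=0.428571·0.142857=0.0612; V=0.000000+0.428571+0.061224=0.4898
k=2 src: inc=0.061224, refl=0.061224·0.142857=0.0087; V=0.428571+0.061224+0.008746=0.4985
k=3 load: inc=0.008746, refl=0.008746·0.142857=0.0012; V=0.489796+0.008746+0.001249=0.4998
k=4 src: inc=0.001249, refl=0.001249·0.142857=0.0002; V=0.498542+0.001249+0.000178=0.5000
k=5 load: inc=0.000178, refl=0.000178·0.142857=0.0000; V=0.499792+0.000178+0.000025=0.5000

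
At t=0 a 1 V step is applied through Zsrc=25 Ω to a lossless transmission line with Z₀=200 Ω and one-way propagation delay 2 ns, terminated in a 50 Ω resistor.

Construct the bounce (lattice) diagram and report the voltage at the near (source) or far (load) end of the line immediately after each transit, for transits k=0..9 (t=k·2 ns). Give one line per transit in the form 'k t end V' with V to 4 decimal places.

0 0 source 0.8889
1 2 load 0.3556
2 4 source 0.7704
3 6 load 0.5215
4 8 source 0.7151
5 10 load 0.5989
6 12 source 0.6893
7 14 load 0.6350
8 16 source 0.6772
9 18 load 0.6519

Γ_L=-0.600000, Γ_S=-0.777778; launch V₁=1·200/225=0.888889
k=0 src: V=0.8889
k=1 load: inc=0.888889, refl=0.888889·-0.600000=-0.5333; V=0.000000+0.888889+-0.533333=0.3556
k=2 src: inc=-0.533333, refl=-0.533333·-0.777778=0.4148; V=0.888889+-0.533333+0.414815=0.7704
k=3 load: inc=0.414815, refl=0.414815·-0.600000=-0.2489; V=0.355556+0.414815+-0.248889=0.5215
k=4 src: inc=-0.248889, refl=-0.248889·-0.777778=0.1936; V=0.770370+-0.248889+0.193580=0.7151
k=5 load: inc=0.193580, refl=0.193580·-0.600000=-0.1161; V=0.521481+0.193580+-0.116148=0.5989
k=6 src: inc=-0.116148, refl=-0.116148·-0.777778=0.0903; V=0.715062+-0.116148+0.090337=0.6893
k=7 load: inc=0.090337, refl=0.090337·-0.600000=-0.0542; V=0.598914+0.090337+-0.054202=0.6350
k=8 src: inc=-0.054202, refl=-0.054202·-0.777778=0.0422; V=0.689251+-0.054202+0.042157=0.6772
k=9 load: inc=0.042157, refl=0.042157·-0.600000=-0.0253; V=0.635049+0.042157+-0.025294=0.6519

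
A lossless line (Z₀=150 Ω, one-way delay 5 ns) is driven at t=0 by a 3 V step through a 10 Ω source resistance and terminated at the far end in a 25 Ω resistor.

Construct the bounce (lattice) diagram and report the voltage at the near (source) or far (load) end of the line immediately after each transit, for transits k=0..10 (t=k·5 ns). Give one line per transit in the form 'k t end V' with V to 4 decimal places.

Γ_L=-0.714286, Γ_S=-0.875000; launch V₁=3·150/160=2.812500
k=0 src: V=2.8125
k=1 load: inc=2.812500, refl=2.812500·-0.714286=-2.0089; V=0.000000+2.812500+-2.008929=0.8036
k=2 src: inc=-2.008929, refl=-2.008929·-0.875000=1.7578; V=2.812500+-2.008929+1.757812=2.5614
k=3 load: inc=1.757812, refl=1.757812·-0.714286=-1.2556; V=0.803571+1.757812+-1.255580=1.3058
k=4 src: inc=-1.255580, refl=-1.255580·-0.875000=1.0986; V=2.561384+-1.255580+1.098633=2.4044
k=5 load: inc=1.098633, refl=1.098633·-0.714286=-0.7847; V=1.305804+1.098633+-0.784738=1.6197
k=6 src: inc=-0.784738, refl=-0.784738·-0.875000=0.6866; V=2.404436+-0.784738+0.686646=2.3063
k=7 load: inc=0.686646, refl=0.686646·-0.714286=-0.4905; V=1.619699+0.686646+-0.490461=1.8159
k=8 src: inc=-0.490461, refl=-0.490461·-0.875000=0.4292; V=2.306344+-0.490461+0.429153=2.2450
k=9 load: inc=0.429153, refl=0.429153·-0.714286=-0.3065; V=1.815883+0.429153+-0.306538=1.9385
k=10 src: inc=-0.306538, refl=-0.306538·-0.875000=0.2682; V=2.245037+-0.306538+0.268221=2.2067

0 0 source 2.8125
1 5 load 0.8036
2 10 source 2.5614
3 15 load 1.3058
4 20 source 2.4044
5 25 load 1.6197
6 30 source 2.3063
7 35 load 1.8159
8 40 source 2.2450
9 45 load 1.9385
10 50 source 2.2067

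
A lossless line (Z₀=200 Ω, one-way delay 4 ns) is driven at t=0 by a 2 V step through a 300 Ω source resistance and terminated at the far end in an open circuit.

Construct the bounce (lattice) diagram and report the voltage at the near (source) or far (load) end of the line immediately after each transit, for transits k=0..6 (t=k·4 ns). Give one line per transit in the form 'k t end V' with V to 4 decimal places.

Γ_L=1.000000, Γ_S=0.200000; launch V₁=2·200/500=0.800000
k=0 src: V=0.8000
k=1 load: inc=0.800000, refl=0.800000·1.000000=0.8000; V=0.000000+0.800000+0.800000=1.6000
k=2 src: inc=0.800000, refl=0.800000·0.200000=0.1600; V=0.800000+0.800000+0.160000=1.7600
k=3 load: inc=0.160000, refl=0.160000·1.000000=0.1600; V=1.600000+0.160000+0.160000=1.9200
k=4 src: inc=0.160000, refl=0.160000·0.200000=0.0320; V=1.760000+0.160000+0.032000=1.9520
k=5 load: inc=0.032000, refl=0.032000·1.000000=0.0320; V=1.920000+0.032000+0.032000=1.9840
k=6 src: inc=0.032000, refl=0.032000·0.200000=0.0064; V=1.952000+0.032000+0.006400=1.9904

0 0 source 0.8000
1 4 load 1.6000
2 8 source 1.7600
3 12 load 1.9200
4 16 source 1.9520
5 20 load 1.9840
6 24 source 1.9904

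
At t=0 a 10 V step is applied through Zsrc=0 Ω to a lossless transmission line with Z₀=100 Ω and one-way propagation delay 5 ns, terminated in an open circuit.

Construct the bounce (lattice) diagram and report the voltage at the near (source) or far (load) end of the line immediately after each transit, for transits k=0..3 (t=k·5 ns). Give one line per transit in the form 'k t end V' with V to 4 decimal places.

0 0 source 10.0000
1 5 load 20.0000
2 10 source 10.0000
3 15 load 0.0000

Γ_L=1.000000, Γ_S=-1.000000; launch V₁=10·100/100=10.000000
k=0 src: V=10.0000
k=1 load: inc=10.000000, refl=10.000000·1.000000=10.0000; V=0.000000+10.000000+10.000000=20.0000
k=2 src: inc=10.000000, refl=10.000000·-1.000000=-10.0000; V=10.000000+10.000000+-10.000000=10.0000
k=3 load: inc=-10.000000, refl=-10.000000·1.000000=-10.0000; V=20.000000+-10.000000+-10.000000=0.0000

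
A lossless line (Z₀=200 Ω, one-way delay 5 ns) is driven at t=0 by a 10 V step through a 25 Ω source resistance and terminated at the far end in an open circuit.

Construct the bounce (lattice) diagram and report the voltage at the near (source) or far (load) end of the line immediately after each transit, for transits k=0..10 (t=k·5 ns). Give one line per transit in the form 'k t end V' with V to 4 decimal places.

0 0 source 8.8889
1 5 load 17.7778
2 10 source 10.8642
3 15 load 3.9506
4 20 source 9.3278
5 25 load 14.7051
6 30 source 10.5228
7 35 load 6.3405
8 40 source 9.5934
9 45 load 12.8463
10 50 source 10.3163

Γ_L=1.000000, Γ_S=-0.777778; launch V₁=10·200/225=8.888889
k=0 src: V=8.8889
k=1 load: inc=8.888889, refl=8.888889·1.000000=8.8889; V=0.000000+8.888889+8.888889=17.7778
k=2 src: inc=8.888889, refl=8.888889·-0.777778=-6.9136; V=8.888889+8.888889+-6.913580=10.8642
k=3 load: inc=-6.913580, refl=-6.913580·1.000000=-6.9136; V=17.777778+-6.913580+-6.913580=3.9506
k=4 src: inc=-6.913580, refl=-6.913580·-0.777778=5.3772; V=10.864198+-6.913580+5.377229=9.3278
k=5 load: inc=5.377229, refl=5.377229·1.000000=5.3772; V=3.950617+5.377229+5.377229=14.7051
k=6 src: inc=5.377229, refl=5.377229·-0.777778=-4.1823; V=9.327846+5.377229+-4.182289=10.5228
k=7 load: inc=-4.182289, refl=-4.182289·1.000000=-4.1823; V=14.705075+-4.182289+-4.182289=6.3405
k=8 src: inc=-4.182289, refl=-4.182289·-0.777778=3.2529; V=10.522786+-4.182289+3.252892=9.5934
k=9 load: inc=3.252892, refl=3.252892·1.000000=3.2529; V=6.340497+3.252892+3.252892=12.8463
k=10 src: inc=3.252892, refl=3.252892·-0.777778=-2.5300; V=9.593389+3.252892+-2.530027=10.3163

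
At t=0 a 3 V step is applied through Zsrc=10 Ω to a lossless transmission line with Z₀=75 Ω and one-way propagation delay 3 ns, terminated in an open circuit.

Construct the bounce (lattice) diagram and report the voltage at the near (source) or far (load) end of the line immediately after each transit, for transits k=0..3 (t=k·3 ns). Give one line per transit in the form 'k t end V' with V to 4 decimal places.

Γ_L=1.000000, Γ_S=-0.764706; launch V₁=3·75/85=2.647059
k=0 src: V=2.6471
k=1 load: inc=2.647059, refl=2.647059·1.000000=2.6471; V=0.000000+2.647059+2.647059=5.2941
k=2 src: inc=2.647059, refl=2.647059·-0.764706=-2.0242; V=2.647059+2.647059+-2.024221=3.2699
k=3 load: inc=-2.024221, refl=-2.024221·1.000000=-2.0242; V=5.294118+-2.024221+-2.024221=1.2457

0 0 source 2.6471
1 3 load 5.2941
2 6 source 3.2699
3 9 load 1.2457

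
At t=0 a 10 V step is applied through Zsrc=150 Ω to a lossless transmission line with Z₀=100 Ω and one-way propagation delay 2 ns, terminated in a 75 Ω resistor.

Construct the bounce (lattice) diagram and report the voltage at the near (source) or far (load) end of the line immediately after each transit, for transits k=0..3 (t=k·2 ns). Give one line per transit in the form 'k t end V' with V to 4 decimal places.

0 0 source 4.0000
1 2 load 3.4286
2 4 source 3.3143
3 6 load 3.3306

Γ_L=-0.142857, Γ_S=0.200000; launch V₁=10·100/250=4.000000
k=0 src: V=4.0000
k=1 load: inc=4.000000, refl=4.000000·-0.142857=-0.5714; V=0.000000+4.000000+-0.571429=3.4286
k=2 src: inc=-0.571429, refl=-0.571429·0.200000=-0.1143; V=4.000000+-0.571429+-0.114286=3.3143
k=3 load: inc=-0.114286, refl=-0.114286·-0.142857=0.0163; V=3.428571+-0.114286+0.016327=3.3306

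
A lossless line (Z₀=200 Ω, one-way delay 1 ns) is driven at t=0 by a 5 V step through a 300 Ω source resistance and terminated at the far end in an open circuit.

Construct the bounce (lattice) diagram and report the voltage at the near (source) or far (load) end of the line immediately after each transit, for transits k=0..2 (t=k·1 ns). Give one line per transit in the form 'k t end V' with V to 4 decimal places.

Γ_L=1.000000, Γ_S=0.200000; launch V₁=5·200/500=2.000000
k=0 src: V=2.0000
k=1 load: inc=2.000000, refl=2.000000·1.000000=2.0000; V=0.000000+2.000000+2.000000=4.0000
k=2 src: inc=2.000000, refl=2.000000·0.200000=0.4000; V=2.000000+2.000000+0.400000=4.4000

0 0 source 2.0000
1 1 load 4.0000
2 2 source 4.4000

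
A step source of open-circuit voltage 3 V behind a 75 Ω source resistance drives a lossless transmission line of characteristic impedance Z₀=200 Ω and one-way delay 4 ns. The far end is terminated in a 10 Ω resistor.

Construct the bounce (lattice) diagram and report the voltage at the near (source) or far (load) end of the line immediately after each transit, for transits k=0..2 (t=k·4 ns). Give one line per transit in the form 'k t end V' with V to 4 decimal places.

Γ_L=-0.904762, Γ_S=-0.454545; launch V₁=3·200/275=2.181818
k=0 src: V=2.1818
k=1 load: inc=2.181818, refl=2.181818·-0.904762=-1.9740; V=0.000000+2.181818+-1.974026=0.2078
k=2 src: inc=-1.974026, refl=-1.974026·-0.454545=0.8973; V=2.181818+-1.974026+0.897285=1.1051

0 0 source 2.1818
1 4 load 0.2078
2 8 source 1.1051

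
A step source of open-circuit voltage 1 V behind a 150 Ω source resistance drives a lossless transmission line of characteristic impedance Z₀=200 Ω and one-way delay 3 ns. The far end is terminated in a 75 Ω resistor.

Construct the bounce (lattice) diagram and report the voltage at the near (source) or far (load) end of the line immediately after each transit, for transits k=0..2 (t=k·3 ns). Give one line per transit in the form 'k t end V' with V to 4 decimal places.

0 0 source 0.5714
1 3 load 0.3117
2 6 source 0.3488

Γ_L=-0.454545, Γ_S=-0.142857; launch V₁=1·200/350=0.571429
k=0 src: V=0.5714
k=1 load: inc=0.571429, refl=0.571429·-0.454545=-0.2597; V=0.000000+0.571429+-0.259740=0.3117
k=2 src: inc=-0.259740, refl=-0.259740·-0.142857=0.0371; V=0.571429+-0.259740+0.037106=0.3488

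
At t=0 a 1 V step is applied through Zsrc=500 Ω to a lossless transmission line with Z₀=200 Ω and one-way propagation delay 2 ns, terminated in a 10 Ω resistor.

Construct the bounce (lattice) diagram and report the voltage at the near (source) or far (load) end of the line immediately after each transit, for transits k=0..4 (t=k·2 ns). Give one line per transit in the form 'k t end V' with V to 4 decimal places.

Γ_L=-0.904762, Γ_S=0.428571; launch V₁=1·200/700=0.285714
k=0 src: V=0.2857
k=1 load: inc=0.285714, refl=0.285714·-0.904762=-0.2585; V=0.000000+0.285714+-0.258503=0.0272
k=2 src: inc=-0.258503, refl=-0.258503·0.428571=-0.1108; V=0.285714+-0.258503+-0.110787=-0.0836
k=3 load: inc=-0.110787, refl=-0.110787·-0.904762=0.1002; V=0.027211+-0.110787+0.100236=0.0167
k=4 src: inc=0.100236, refl=0.100236·0.428571=0.0430; V=-0.083576+0.100236+0.042958=0.0596

0 0 source 0.2857
1 2 load 0.0272
2 4 source -0.0836
3 6 load 0.0167
4 8 source 0.0596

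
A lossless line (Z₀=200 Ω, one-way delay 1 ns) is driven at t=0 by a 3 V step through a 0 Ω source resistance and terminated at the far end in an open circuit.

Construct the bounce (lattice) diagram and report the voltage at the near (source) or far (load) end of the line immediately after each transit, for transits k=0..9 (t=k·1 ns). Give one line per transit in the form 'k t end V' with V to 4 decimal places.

0 0 source 3.0000
1 1 load 6.0000
2 2 source 3.0000
3 3 load 0.0000
4 4 source 3.0000
5 5 load 6.0000
6 6 source 3.0000
7 7 load 0.0000
8 8 source 3.0000
9 9 load 6.0000

Γ_L=1.000000, Γ_S=-1.000000; launch V₁=3·200/200=3.000000
k=0 src: V=3.0000
k=1 load: inc=3.000000, refl=3.000000·1.000000=3.0000; V=0.000000+3.000000+3.000000=6.0000
k=2 src: inc=3.000000, refl=3.000000·-1.000000=-3.0000; V=3.000000+3.000000+-3.000000=3.0000
k=3 load: inc=-3.000000, refl=-3.000000·1.000000=-3.0000; V=6.000000+-3.000000+-3.000000=0.0000
k=4 src: inc=-3.000000, refl=-3.000000·-1.000000=3.0000; V=3.000000+-3.000000+3.000000=3.0000
k=5 load: inc=3.000000, refl=3.000000·1.000000=3.0000; V=0.000000+3.000000+3.000000=6.0000
k=6 src: inc=3.000000, refl=3.000000·-1.000000=-3.0000; V=3.000000+3.000000+-3.000000=3.0000
k=7 load: inc=-3.000000, refl=-3.000000·1.000000=-3.0000; V=6.000000+-3.000000+-3.000000=0.0000
k=8 src: inc=-3.000000, refl=-3.000000·-1.000000=3.0000; V=3.000000+-3.000000+3.000000=3.0000
k=9 load: inc=3.000000, refl=3.000000·1.000000=3.0000; V=0.000000+3.000000+3.000000=6.0000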